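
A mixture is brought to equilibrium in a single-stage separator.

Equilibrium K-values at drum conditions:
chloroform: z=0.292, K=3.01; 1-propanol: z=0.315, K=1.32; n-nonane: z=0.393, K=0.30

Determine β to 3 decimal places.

β = 0.443

Material balance + equilibrium reduce to Σ zᵢ(Kᵢ−1)/(1+β(Kᵢ−1)) = 0.
Check two-phase: ΣzᵢKᵢ = 1.413 > 1 and Σzᵢ/Kᵢ = 1.646 > 1, so g(0) = 0.413 > 0 and g(1) = -0.646 < 0.
Iterate (Newton) starting at β = 0.5:
  β = 0.500: g = -0.0436, g' = -0.773 → β = 0.444
  β = 0.444: g = -0.0005, g' = -0.760 → β = 0.443
Converged at β = 0.443.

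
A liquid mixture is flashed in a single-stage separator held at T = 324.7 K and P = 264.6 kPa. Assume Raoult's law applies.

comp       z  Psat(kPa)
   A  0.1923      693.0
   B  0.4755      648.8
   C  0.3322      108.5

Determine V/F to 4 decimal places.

V/F = 0.9102

Raoult's law: Kᵢ = Pᵢˢᵃᵗ/P = Pᵢˢᵃᵗ/264.6.
  K_A = 693.0/264.6 = 2.619048, K_B = 648.8/264.6 = 2.452003, K_C = 108.5/264.6 = 0.410053
Iterate (Newton) starting at V/F = 0.53:
  V/F = 0.5300: g = 0.27260, g' = -0.7109 → V/F = 0.9135
  V/F = 0.9135: g = -0.00264, g' = -0.8110 → V/F = 0.9102
Converged at V/F = 0.9102.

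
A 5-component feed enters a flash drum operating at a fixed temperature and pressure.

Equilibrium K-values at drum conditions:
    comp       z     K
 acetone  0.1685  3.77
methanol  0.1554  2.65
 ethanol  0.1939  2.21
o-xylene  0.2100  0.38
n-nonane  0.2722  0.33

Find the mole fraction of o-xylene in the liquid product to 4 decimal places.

x_o-xylene = 0.3103

Rachford–Rice: g(ψ) = Σ zᵢ(Kᵢ−1)/(1+ψ(Kᵢ−1)) = 0.
Feasibility: ΣzᵢKᵢ = 1.6452, Σzᵢ/Kᵢ = 1.5686 — both > 1, two phases present.
Newton–Raphson from ψ = 0.5:
  ψ = 0.5000: g = 0.01944, g' = -0.9104 → ψ = 0.5213
Converged at ψ = 0.5214.
Compositions from xᵢ = zᵢ/(1+ψ(Kᵢ−1)), yᵢ = Kᵢxᵢ:
  acetone: x = 0.0689, y = 0.2599
  methanol: x = 0.0835, y = 0.2214
  ethanol: x = 0.1189, y = 0.2628
  o-xylene: x = 0.3103, y = 0.1179
  n-nonane: x = 0.4183, y = 0.1380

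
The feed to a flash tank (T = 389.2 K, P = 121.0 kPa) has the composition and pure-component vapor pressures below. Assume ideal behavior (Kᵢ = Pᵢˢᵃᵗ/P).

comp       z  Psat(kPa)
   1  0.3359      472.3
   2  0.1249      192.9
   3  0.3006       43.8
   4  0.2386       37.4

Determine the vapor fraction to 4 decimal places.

ψ = 0.4243

Raoult's law: Kᵢ = Pᵢˢᵃᵗ/P = Pᵢˢᵃᵗ/121.0.
  K_1 = 472.3/121.0 = 3.903306, K_2 = 192.9/121.0 = 1.594215, K_3 = 43.8/121.0 = 0.361983, K_4 = 37.4/121.0 = 0.309091
Material balance + equilibrium reduce to Σ zᵢ(Kᵢ−1)/(1+ψ(Kᵢ−1)) = 0.
g(0) = ΣzᵢKᵢ − 1 = 0.6928 and g(1) = 1 − Σzᵢ/Kᵢ = -0.7668, so a root lies in (0, 1).
Newton–Raphson from ψ = 0.46:
  ψ = 0.4600: g = -0.03726, g' = -1.0362 → ψ = 0.4240
  ψ = 0.4240: g = 0.00030, g' = -1.0547 → ψ = 0.4243
Converged at ψ = 0.4243.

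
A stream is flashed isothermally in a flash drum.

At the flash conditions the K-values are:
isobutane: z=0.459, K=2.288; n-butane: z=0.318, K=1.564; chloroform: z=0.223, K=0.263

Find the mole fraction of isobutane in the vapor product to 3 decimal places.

Newton–Raphson from ψ = 0.5:
  ψ = 0.500: g = 0.2393, g' = -0.647 → ψ = 0.870
  ψ = 0.870: g = -0.0587, g' = -1.155 → ψ = 0.819
  ψ = 0.819: g = -0.0042, g' = -0.998 → ψ = 0.815
Converged at ψ = 0.815.
Compositions from xᵢ = zᵢ/(1+ψ(Kᵢ−1)), yᵢ = Kᵢxᵢ:
  isobutane: x = 0.224, y = 0.512
  n-butane: x = 0.218, y = 0.341
  chloroform: x = 0.558, y = 0.147

y_isobutane = 0.512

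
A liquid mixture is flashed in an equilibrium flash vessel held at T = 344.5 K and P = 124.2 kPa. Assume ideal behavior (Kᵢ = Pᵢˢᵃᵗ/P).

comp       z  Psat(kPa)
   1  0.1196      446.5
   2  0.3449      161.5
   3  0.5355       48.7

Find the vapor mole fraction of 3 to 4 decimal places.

y_3 = 0.2236

Raoult's law: Kᵢ = Pᵢˢᵃᵗ/P = Pᵢˢᵃᵗ/124.2.
  K_1 = 446.5/124.2 = 3.595008, K_2 = 161.5/124.2 = 1.300322, K_3 = 48.7/124.2 = 0.392110
Let ψ = V/F and solve Σ zᵢ(Kᵢ−1)/(1+ψ(Kᵢ−1)) = 0.
g(0) = ΣzᵢKᵢ − 1 = 0.0884 and g(1) = 1 − Σzᵢ/Kᵢ = -0.6642, so a root lies in (0, 1).
Newton–Raphson from ψ = 0.59:
  ψ = 0.5900: g = -0.29695, g' = -0.6293 → ψ = 0.1181
  ψ = 0.1181: g = -0.01310, g' = -0.7306 → ψ = 0.1002
  ψ = 0.1002: g = 0.00027, g' = -0.7611 → ψ = 0.1005
Converged at ψ = 0.1005.
Compositions from xᵢ = zᵢ/(1+ψ(Kᵢ−1)), yᵢ = Kᵢxᵢ:
  1: x = 0.0949, y = 0.3410
  2: x = 0.3348, y = 0.4353
  3: x = 0.5703, y = 0.2236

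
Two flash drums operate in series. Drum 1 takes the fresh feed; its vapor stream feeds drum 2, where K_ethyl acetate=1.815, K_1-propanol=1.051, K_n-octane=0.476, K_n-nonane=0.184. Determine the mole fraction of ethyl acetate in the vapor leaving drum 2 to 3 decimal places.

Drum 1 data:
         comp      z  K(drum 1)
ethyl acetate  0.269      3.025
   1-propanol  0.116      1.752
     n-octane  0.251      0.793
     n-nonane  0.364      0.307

Drum 1:
Newton iteration, ψ₁⁰ = 0.42:
  ψ₁ = 0.420: g = -0.0521, g' = -0.721 → ψ₁ = 0.348
Converged at ψ₁ = 0.348.
Drum-1 compositions:
  ethyl acetate: x = 0.158, y = 0.477
  1-propanol: x = 0.092, y = 0.161
  n-octane: x = 0.271, y = 0.215
  n-nonane: x = 0.480, y = 0.147
Drum-2 feed = drum-1 vapor: z₂ = (0.4771, 0.1610, 0.2145, 0.1473).
Drum 2:
Material balance + equilibrium reduce to Σ zᵢ(Kᵢ−1)/(1+ψ₂(Kᵢ−1)) = 0.
g(0) = ΣzᵢKᵢ − 1 = 0.164 and g(1) = 1 − Σzᵢ/Kᵢ = -0.667, so a root lies in (0, 1).
Newton–Raphson from ψ₂ = 0.5:
  ψ₂ = 0.500: g = -0.0711, g' = -0.548 → ψ₂ = 0.370
  ψ₂ = 0.370: g = -0.0050, g' = -0.480 → ψ₂ = 0.360
Converged at ψ₂ = 0.360.
  ethyl acetate: x = 0.369, y = 0.670
  1-propanol: x = 0.158, y = 0.166
  n-octane: x = 0.264, y = 0.126
  n-nonane: x = 0.209, y = 0.038

y_ethyl acetate (drum 2) = 0.670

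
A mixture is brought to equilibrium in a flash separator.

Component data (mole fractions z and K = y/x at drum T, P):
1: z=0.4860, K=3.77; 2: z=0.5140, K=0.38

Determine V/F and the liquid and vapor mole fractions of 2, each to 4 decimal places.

V/F = 0.5983, x_2 = 0.8171, y_2 = 0.3105

Material balance + equilibrium reduce to Σ zᵢ(Kᵢ−1)/(1+V/F(Kᵢ−1)) = 0.
g(0) = ΣzᵢKᵢ − 1 = 1.0275 and g(1) = 1 − Σzᵢ/Kᵢ = -0.4815, so a root lies in (0, 1).
Binary case is linear: z₁(K₁−1)(1+V/F(K₂−1)) + z₂(K₂−1)(1+V/F(K₁−1)) = 0
⇒ V/F = [z₁(K₁−1)+z₂(K₂−1)] / [−(K₁−1)(K₂−1)] = 1.02754/1.71740 = 0.5983
Compositions from xᵢ = zᵢ/(1+V/F(Kᵢ−1)), yᵢ = Kᵢxᵢ:
  1: x = 0.1829, y = 0.6895
  2: x = 0.8171, y = 0.3105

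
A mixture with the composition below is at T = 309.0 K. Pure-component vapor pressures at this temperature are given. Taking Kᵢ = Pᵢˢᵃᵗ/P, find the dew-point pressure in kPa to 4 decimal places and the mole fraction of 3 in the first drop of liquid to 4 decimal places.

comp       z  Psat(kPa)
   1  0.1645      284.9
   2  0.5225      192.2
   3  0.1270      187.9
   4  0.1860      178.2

Pdew = 199.3787 kPa, x_3 = 0.1348

At the dew point ψ → 1, so Σzᵢ/Kᵢ = 1 with Kᵢ = Pᵢˢᵃᵗ/P ⇒ 1/P = Σzᵢ/Pᵢˢᵃᵗ.
1/P = 0.1645/284.9 + 0.5225/192.2 + 0.1270/187.9 + 0.1860/178.2 = 0.0050156 ⇒ P = 199.3787 kPa
xᵢ = zᵢP/Pᵢˢᵃᵗ ⇒ x_3 = 0.1270·199.3787/187.9 = 0.1348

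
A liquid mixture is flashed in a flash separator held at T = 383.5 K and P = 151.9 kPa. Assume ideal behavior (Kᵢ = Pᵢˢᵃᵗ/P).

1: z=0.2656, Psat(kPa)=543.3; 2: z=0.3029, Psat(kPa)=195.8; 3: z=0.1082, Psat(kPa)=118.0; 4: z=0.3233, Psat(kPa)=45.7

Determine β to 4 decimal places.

β = 0.5012

Raoult's law: Kᵢ = Pᵢˢᵃᵗ/P = Pᵢˢᵃᵗ/151.9.
  K_1 = 543.3/151.9 = 3.576695, K_2 = 195.8/151.9 = 1.289006, K_3 = 118.0/151.9 = 0.776827, K_4 = 45.7/151.9 = 0.300856
Material balance + equilibrium reduce to Σ zᵢ(Kᵢ−1)/(1+β(Kᵢ−1)) = 0.
Feasibility: ΣzᵢKᵢ = 1.5217, Σzᵢ/Kᵢ = 1.5231 — both > 1, two phases present.
Newton iteration, β⁰ = 0.66:
  β = 0.6600: g = -0.12108, g' = -0.8119 → β = 0.5109
  β = 0.5109: g = -0.00714, g' = -0.7372 → β = 0.5012
Converged at β = 0.5012.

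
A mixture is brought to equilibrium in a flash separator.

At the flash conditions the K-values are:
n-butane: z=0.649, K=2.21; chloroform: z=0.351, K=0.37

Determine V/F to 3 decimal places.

Rachford–Rice: g(V/F) = Σ zᵢ(Kᵢ−1)/(1+V/F(Kᵢ−1)) = 0.
Feasibility: ΣzᵢKᵢ = 1.564, Σzᵢ/Kᵢ = 1.242 — both > 1, two phases present.
Binary case is linear: z₁(K₁−1)(1+V/F(K₂−1)) + z₂(K₂−1)(1+V/F(K₁−1)) = 0
⇒ V/F = [z₁(K₁−1)+z₂(K₂−1)] / [−(K₁−1)(K₂−1)] = 0.5642/0.7623 = 0.740

V/F = 0.740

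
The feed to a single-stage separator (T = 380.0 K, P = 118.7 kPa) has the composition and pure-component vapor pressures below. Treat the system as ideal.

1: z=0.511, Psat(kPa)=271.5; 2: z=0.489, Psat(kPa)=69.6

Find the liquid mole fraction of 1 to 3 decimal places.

Raoult's law: Kᵢ = Pᵢˢᵃᵗ/P = Pᵢˢᵃᵗ/118.7.
  K_1 = 271.5/118.7 = 2.28728, K_2 = 69.6/118.7 = 0.58635
Rachford–Rice: g(ψ) = Σ zᵢ(Kᵢ−1)/(1+ψ(Kᵢ−1)) = 0.
Check two-phase: ΣzᵢKᵢ = 1.456 > 1 and Σzᵢ/Kᵢ = 1.057 > 1, so g(0) = 0.456 > 0 and g(1) = -0.057 < 0.
Binary case is linear: z₁(K₁−1)(1+ψ(K₂−1)) + z₂(K₂−1)(1+ψ(K₁−1)) = 0
⇒ ψ = [z₁(K₁−1)+z₂(K₂−1)] / [−(K₁−1)(K₂−1)] = 0.4555/0.5325 = 0.855
Compositions from xᵢ = zᵢ/(1+ψ(Kᵢ−1)), yᵢ = Kᵢxᵢ:
  1: x = 0.243, y = 0.556
  2: x = 0.757, y = 0.444

x_1 = 0.243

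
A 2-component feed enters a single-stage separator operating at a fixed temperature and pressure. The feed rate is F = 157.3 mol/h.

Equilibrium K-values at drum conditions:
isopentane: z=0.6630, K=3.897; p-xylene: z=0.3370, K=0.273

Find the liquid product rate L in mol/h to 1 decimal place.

L = 32.1 mol/h

Binary case is linear: z₁(K₁−1)(1+V/F(K₂−1)) + z₂(K₂−1)(1+V/F(K₁−1)) = 0
⇒ V/F = [z₁(K₁−1)+z₂(K₂−1)] / [−(K₁−1)(K₂−1)] = 1.67571/2.10612 = 0.7956
Then V = V/F·F = 0.7956·157.3 = 125.2 mol/h and L = F − V = 32.1 mol/h.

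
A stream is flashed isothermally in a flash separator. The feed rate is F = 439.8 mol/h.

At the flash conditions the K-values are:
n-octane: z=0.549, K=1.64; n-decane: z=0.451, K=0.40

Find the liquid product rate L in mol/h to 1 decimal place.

L = 347.3 mol/h

Let ψ = V/F and solve Σ zᵢ(Kᵢ−1)/(1+ψ(Kᵢ−1)) = 0.
Check two-phase: ΣzᵢKᵢ = 1.081 > 1 and Σzᵢ/Kᵢ = 1.462 > 1, so g(0) = 0.081 > 0 and g(1) = -0.462 < 0.
Binary case is linear: z₁(K₁−1)(1+ψ(K₂−1)) + z₂(K₂−1)(1+ψ(K₁−1)) = 0
⇒ ψ = [z₁(K₁−1)+z₂(K₂−1)] / [−(K₁−1)(K₂−1)] = 0.0808/0.3840 = 0.210
Then V = ψ·F = 0.2103·439.8 = 92.5 mol/h and L = F − V = 347.3 mol/h.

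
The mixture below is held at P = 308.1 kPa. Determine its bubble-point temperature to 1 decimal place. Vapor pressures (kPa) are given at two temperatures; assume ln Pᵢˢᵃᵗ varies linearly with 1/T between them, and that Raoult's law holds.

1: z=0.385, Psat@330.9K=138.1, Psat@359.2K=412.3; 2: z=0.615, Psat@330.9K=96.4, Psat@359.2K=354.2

T = 354.2 K

Bubble-point temperature: ΣzᵢPᵢˢᵃᵗ(T) = P. Interpolate ln Pᵢˢᵃᵗ = aᵢ + bᵢ/T.
  T = 330.9 K: ΣzᵢPᵢˢᵃᵗ = 112.45 kPa
  T = 359.2 K: ΣzᵢPᵢˢᵃᵗ = 376.57 kPa
  T = 345.0 K: ΣzᵢPᵢˢᵃᵗ = 210.22 kPa
  T = 352.1 K: ΣzᵢPᵢˢᵃᵗ = 282.93 kPa
  T = 355.6 K: ΣzᵢPᵢˢᵃᵗ = 326.19 kPa
  T = 353.9 K: ΣzᵢPᵢˢᵃᵗ = 304.51 kPa
Interpolating between 353.9 K and 355.6 K gives T ≈ 354.2 K.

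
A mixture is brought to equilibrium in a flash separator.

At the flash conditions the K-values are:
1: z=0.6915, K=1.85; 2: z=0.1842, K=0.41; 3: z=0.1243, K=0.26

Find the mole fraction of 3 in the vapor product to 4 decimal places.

y_3 = 0.0659

Let ψ = V/F and solve Σ zᵢ(Kᵢ−1)/(1+ψ(Kᵢ−1)) = 0.
Check two-phase: ΣzᵢKᵢ = 1.3871 > 1 and Σzᵢ/Kᵢ = 1.3011 > 1, so g(0) = 0.3871 > 0 and g(1) = -0.3011 < 0.
Newton iteration, ψ⁰ = 0.66:
  ψ = 0.6600: g = 0.01876, g' = -0.6371 → ψ = 0.6894
  ψ = 0.6894: g = -0.00039, g' = -0.6645 → ψ = 0.6889
Converged at ψ = 0.6889.
Compositions from xᵢ = zᵢ/(1+ψ(Kᵢ−1)), yᵢ = Kᵢxᵢ:
  1: x = 0.4361, y = 0.8068
  2: x = 0.3103, y = 0.1272
  3: x = 0.2535, y = 0.0659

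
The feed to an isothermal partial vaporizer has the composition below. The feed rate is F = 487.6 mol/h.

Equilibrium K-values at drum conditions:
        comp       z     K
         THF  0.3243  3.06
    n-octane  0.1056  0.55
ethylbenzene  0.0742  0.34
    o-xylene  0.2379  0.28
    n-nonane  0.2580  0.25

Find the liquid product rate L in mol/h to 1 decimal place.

L = 416.5 mol/h

Material balance + equilibrium reduce to Σ zᵢ(Kᵢ−1)/(1+β(Kᵢ−1)) = 0.
g(0) = ΣzᵢKᵢ − 1 = 0.2068 and g(1) = 1 − Σzᵢ/Kᵢ = -1.3979, so a root lies in (0, 1).
Newton iteration, β⁰ = 0.64:
  β = 0.6400: g = -0.55316, g' = -1.3560 → β = 0.2321
  β = 0.2321: g = -0.09883, g' = -1.0922 → β = 0.1416
  β = 0.1416: g = 0.00522, g' = -1.2232 → β = 0.1458
  β = 0.1458: g = 0.00002, g' = -1.2148 → β = 0.1459
Converged at β = 0.1459.
Then V = β·F = 0.1459·487.6 = 71.1 mol/h and L = F − V = 416.5 mol/h.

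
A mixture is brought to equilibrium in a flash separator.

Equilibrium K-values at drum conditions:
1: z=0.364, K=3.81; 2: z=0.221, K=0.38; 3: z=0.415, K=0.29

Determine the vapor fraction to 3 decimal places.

ψ = 0.309

Newton iteration, ψ⁰ = 0.5:
  ψ = 0.500: g = -0.2301, g' = -1.178 → ψ = 0.305
  ψ = 0.305: g = 0.0061, g' = -1.304 → ψ = 0.309
Converged at ψ = 0.309.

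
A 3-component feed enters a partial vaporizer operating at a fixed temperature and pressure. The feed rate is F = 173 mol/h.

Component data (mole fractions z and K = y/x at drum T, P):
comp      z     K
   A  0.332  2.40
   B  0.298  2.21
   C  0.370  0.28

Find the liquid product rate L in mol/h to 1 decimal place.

L = 70.6 mol/h

Material balance + equilibrium reduce to Σ zᵢ(Kᵢ−1)/(1+β(Kᵢ−1)) = 0.
g(0) = ΣzᵢKᵢ − 1 = 0.559 and g(1) = 1 − Σzᵢ/Kᵢ = -0.595, so a root lies in (0, 1).
Newton–Raphson from β = 0.5:
  β = 0.500: g = 0.0818, g' = -0.863 → β = 0.595
  β = 0.595: g = -0.0027, g' = -0.928 → β = 0.592
Converged at β = 0.592.
Then V = β·F = 0.5919·173 = 102.4 mol/h and L = F − V = 70.6 mol/h.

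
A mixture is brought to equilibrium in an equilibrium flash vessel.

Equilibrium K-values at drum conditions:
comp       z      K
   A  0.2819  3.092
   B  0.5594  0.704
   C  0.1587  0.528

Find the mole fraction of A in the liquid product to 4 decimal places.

Rachford–Rice: g(ψ) = Σ zᵢ(Kᵢ−1)/(1+ψ(Kᵢ−1)) = 0.
Feasibility: ΣzᵢKᵢ = 1.3492, Σzᵢ/Kᵢ = 1.1863 — both > 1, two phases present.
Newton iteration, ψ⁰ = 0.5:
  ψ = 0.5000: g = -0.00415, g' = -0.4228 → ψ = 0.4902
Converged at ψ = 0.4902.
Compositions from xᵢ = zᵢ/(1+ψ(Kᵢ−1)), yᵢ = Kᵢxᵢ:
  A: x = 0.1392, y = 0.4303
  B: x = 0.6544, y = 0.4607
  C: x = 0.2065, y = 0.1090

x_A = 0.1392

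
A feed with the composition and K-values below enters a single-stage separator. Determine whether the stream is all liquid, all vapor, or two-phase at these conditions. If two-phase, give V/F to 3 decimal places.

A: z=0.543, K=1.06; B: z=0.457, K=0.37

all liquid

ΣzᵢKᵢ = 0.745; Σzᵢ/Kᵢ = 1.747.
Since ΣzᵢKᵢ < 1 the mixture is below its bubble point — single liquid phase.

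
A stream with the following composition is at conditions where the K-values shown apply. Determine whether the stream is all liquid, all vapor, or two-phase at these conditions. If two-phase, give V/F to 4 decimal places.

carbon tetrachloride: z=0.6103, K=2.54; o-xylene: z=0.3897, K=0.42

two-phase, V/F = 0.7992

ΣzᵢKᵢ = 1.7138; Σzᵢ/Kᵢ = 1.1681.
Both exceed 1, so a two-phase solution exists.
Rachford–Rice: g(ψ) = Σ zᵢ(Kᵢ−1)/(1+ψ(Kᵢ−1)) = 0.
Newton–Raphson from ψ = 0.5:
  ψ = 0.5000: g = 0.21265, g' = -0.7221 → ψ = 0.7945
  ψ = 0.7945: g = 0.00349, g' = -0.7437 → ψ = 0.7992
Converged at ψ = 0.7992.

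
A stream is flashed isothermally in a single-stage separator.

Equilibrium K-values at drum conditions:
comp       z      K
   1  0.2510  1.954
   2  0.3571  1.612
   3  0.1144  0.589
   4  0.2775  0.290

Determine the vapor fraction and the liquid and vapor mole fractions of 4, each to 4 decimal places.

Rachford–Rice: g(ψ) = Σ zᵢ(Kᵢ−1)/(1+ψ(Kᵢ−1)) = 0.
g(0) = ΣzᵢKᵢ − 1 = 0.2140 and g(1) = 1 − Σzᵢ/Kᵢ = -0.5011, so a root lies in (0, 1).
Newton iteration, ψ⁰ = 0.5:
  ψ = 0.5000: g = -0.03518, g' = -0.5500 → ψ = 0.4360
  ψ = 0.4360: g = -0.00103, g' = -0.5194 → ψ = 0.4340
Converged at ψ = 0.4340.
Compositions from xᵢ = zᵢ/(1+ψ(Kᵢ−1)), yᵢ = Kᵢxᵢ:
  1: x = 0.1775, y = 0.3468
  2: x = 0.2822, y = 0.4548
  3: x = 0.1392, y = 0.0820
  4: x = 0.4011, y = 0.1163

ψ = 0.4340, x_4 = 0.4011, y_4 = 0.1163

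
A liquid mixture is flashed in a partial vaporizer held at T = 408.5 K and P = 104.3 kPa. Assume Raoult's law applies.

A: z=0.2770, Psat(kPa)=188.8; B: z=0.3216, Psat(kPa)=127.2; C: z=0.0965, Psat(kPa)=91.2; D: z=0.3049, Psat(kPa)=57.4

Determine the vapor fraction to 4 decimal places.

ψ = 0.6587

Raoult's law: Kᵢ = Pᵢˢᵃᵗ/P = Pᵢˢᵃᵗ/104.3.
  K_A = 188.8/104.3 = 1.810163, K_B = 127.2/104.3 = 1.219559, K_C = 91.2/104.3 = 0.874401, K_D = 57.4/104.3 = 0.550336
Iterate (Newton) starting at ψ = 0.5:
  ψ = 0.5000: g = 0.03354, g' = -0.2090 → ψ = 0.6605
  ψ = 0.6605: g = -0.00038, g' = -0.2155 → ψ = 0.6587
Converged at ψ = 0.6587.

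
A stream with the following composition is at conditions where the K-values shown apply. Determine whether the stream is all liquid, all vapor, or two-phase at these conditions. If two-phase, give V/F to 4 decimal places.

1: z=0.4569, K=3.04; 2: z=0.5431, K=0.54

ΣzᵢKᵢ = 1.6823; Σzᵢ/Kᵢ = 1.1560.
Both exceed 1, so a two-phase solution exists.
Let ψ = V/F and solve Σ zᵢ(Kᵢ−1)/(1+ψ(Kᵢ−1)) = 0.
Newton iteration, ψ⁰ = 0.44:
  ψ = 0.4400: g = 0.17796, g' = -0.7087 → ψ = 0.6911
  ψ = 0.6911: g = 0.02051, g' = -0.5744 → ψ = 0.7268
  ψ = 0.7268: g = 0.00013, g' = -0.5678 → ψ = 0.7270
Converged at ψ = 0.7270.

two-phase, V/F = 0.7270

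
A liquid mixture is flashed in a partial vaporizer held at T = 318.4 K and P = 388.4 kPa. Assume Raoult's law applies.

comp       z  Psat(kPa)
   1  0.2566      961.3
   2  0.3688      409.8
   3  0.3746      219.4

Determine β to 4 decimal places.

Raoult's law: Kᵢ = Pᵢˢᵃᵗ/P = Pᵢˢᵃᵗ/388.4.
  K_1 = 961.3/388.4 = 2.475026, K_2 = 409.8/388.4 = 1.055098, K_3 = 219.4/388.4 = 0.564882
Iterate (Newton) starting at β = 0.51:
  β = 0.5100: g = 0.02628, g' = -0.3000 → β = 0.5976
  β = 0.5976: g = 0.00057, g' = -0.2883 → β = 0.5996
Converged at β = 0.5996.

β = 0.5996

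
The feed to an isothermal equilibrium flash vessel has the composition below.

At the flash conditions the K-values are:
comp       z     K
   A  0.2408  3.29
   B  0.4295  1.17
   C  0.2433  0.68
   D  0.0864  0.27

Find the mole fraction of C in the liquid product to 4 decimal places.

x_C = 0.3278

Material balance + equilibrium reduce to Σ zᵢ(Kᵢ−1)/(1+V/F(Kᵢ−1)) = 0.
g(0) = ΣzᵢKᵢ − 1 = 0.4835 and g(1) = 1 − Σzᵢ/Kᵢ = -0.1181, so a root lies in (0, 1).
Newton–Raphson from V/F = 0.67:
  V/F = 0.6700: g = 0.06058, g' = -0.4234 → V/F = 0.8131
  V/F = 0.8131: g = -0.00359, g' = -0.4880 → V/F = 0.8057
Converged at V/F = 0.8057.
Compositions from xᵢ = zᵢ/(1+V/F(Kᵢ−1)), yᵢ = Kᵢxᵢ:
  A: x = 0.0846, y = 0.2785
  B: x = 0.3778, y = 0.4420
  C: x = 0.3278, y = 0.2229
  D: x = 0.2098, y = 0.0566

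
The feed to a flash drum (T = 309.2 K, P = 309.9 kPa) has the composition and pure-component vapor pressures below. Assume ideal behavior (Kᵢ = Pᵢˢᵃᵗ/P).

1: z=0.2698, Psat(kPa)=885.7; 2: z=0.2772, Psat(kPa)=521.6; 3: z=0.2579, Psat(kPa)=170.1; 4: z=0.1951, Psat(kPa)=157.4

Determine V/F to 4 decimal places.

V/F = 0.7645

Raoult's law: Kᵢ = Pᵢˢᵃᵗ/P = Pᵢˢᵃᵗ/309.9.
  K_1 = 885.7/309.9 = 2.858019, K_2 = 521.6/309.9 = 1.683124, K_3 = 170.1/309.9 = 0.548887, K_4 = 157.4/309.9 = 0.507906
Rachford–Rice: g(V/F) = Σ zᵢ(Kᵢ−1)/(1+V/F(Kᵢ−1)) = 0.
Check two-phase: ΣzᵢKᵢ = 1.4783 > 1 and Σzᵢ/Kᵢ = 1.1131 > 1, so g(0) = 0.4783 > 0 and g(1) = -0.1131 < 0.
Newton iteration, V/F⁰ = 0.5:
  V/F = 0.5000: g = 0.12346, g' = -0.4928 → V/F = 0.7505
  V/F = 0.7505: g = 0.00641, g' = -0.4577 → V/F = 0.7645
Converged at V/F = 0.7645.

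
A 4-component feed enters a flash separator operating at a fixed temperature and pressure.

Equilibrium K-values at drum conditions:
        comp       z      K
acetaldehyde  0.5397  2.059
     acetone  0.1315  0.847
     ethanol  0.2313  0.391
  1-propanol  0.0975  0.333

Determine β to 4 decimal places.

Material balance + equilibrium reduce to Σ zᵢ(Kᵢ−1)/(1+β(Kᵢ−1)) = 0.
Check two-phase: ΣzᵢKᵢ = 1.3455 > 1 and Σzᵢ/Kᵢ = 1.3017 > 1, so g(0) = 0.3455 > 0 and g(1) = -0.3017 < 0.
Newton iteration, β⁰ = 0.36:
  β = 0.3600: g = 0.12650, g' = -0.5365 → β = 0.5958
  β = 0.5958: g = -0.00068, g' = -0.5620 → β = 0.5946
Converged at β = 0.5946.

β = 0.5946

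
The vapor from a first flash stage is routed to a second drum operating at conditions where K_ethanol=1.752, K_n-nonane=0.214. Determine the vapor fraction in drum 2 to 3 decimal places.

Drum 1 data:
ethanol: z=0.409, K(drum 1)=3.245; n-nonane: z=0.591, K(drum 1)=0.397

V/F (drum 2) = 0.458

Drum 1:
Binary case is linear: z₁(K₁−1)(1+ψ₁(K₂−1)) + z₂(K₂−1)(1+ψ₁(K₁−1)) = 0
⇒ ψ₁ = [z₁(K₁−1)+z₂(K₂−1)] / [−(K₁−1)(K₂−1)] = 0.5618/1.3537 = 0.415
Drum-1 compositions:
  ethanol: x = 0.212, y = 0.687
  n-nonane: x = 0.788, y = 0.313
Drum-2 feed = drum-1 vapor: z₂ = (0.6871, 0.3129).
Drum 2:
Material balance + equilibrium reduce to Σ zᵢ(Kᵢ−1)/(1+ψ₂(Kᵢ−1)) = 0.
g(0) = ΣzᵢKᵢ − 1 = 0.271 and g(1) = 1 − Σzᵢ/Kᵢ = -0.855, so a root lies in (0, 1).
Newton iteration, ψ₂⁰ = 0.5:
  ψ₂ = 0.500: g = -0.0297, g' = -0.730 → ψ₂ = 0.459
  ψ₂ = 0.459: g = -0.0009, g' = -0.688 → ψ₂ = 0.458
Converged at ψ₂ = 0.458.
  ethanol: x = 0.511, y = 0.895
  n-nonane: x = 0.489, y = 0.105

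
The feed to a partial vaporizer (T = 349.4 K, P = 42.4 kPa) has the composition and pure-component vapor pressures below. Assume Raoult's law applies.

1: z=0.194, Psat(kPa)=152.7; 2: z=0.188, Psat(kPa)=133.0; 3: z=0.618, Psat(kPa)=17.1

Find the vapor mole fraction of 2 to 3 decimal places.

Raoult's law: Kᵢ = Pᵢˢᵃᵗ/P = Pᵢˢᵃᵗ/42.4.
  K_1 = 152.7/42.4 = 3.60142, K_2 = 133.0/42.4 = 3.13679, K_3 = 17.1/42.4 = 0.40330
Newton–Raphson from β = 0.67:
  β = 0.670: g = -0.2652, g' = -0.930 → β = 0.385
  β = 0.385: g = -0.0062, g' = -0.957 → β = 0.379
Converged at β = 0.379.
Compositions from xᵢ = zᵢ/(1+β(Kᵢ−1)), yᵢ = Kᵢxᵢ:
  1: x = 0.098, y = 0.352
  2: x = 0.104, y = 0.326
  3: x = 0.798, y = 0.322

y_2 = 0.326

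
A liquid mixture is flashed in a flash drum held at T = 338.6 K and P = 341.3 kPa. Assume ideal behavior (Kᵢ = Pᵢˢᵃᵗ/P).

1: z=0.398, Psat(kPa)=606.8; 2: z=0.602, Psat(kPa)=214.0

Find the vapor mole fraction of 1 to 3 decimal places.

Raoult's law: Kᵢ = Pᵢˢᵃᵗ/P = Pᵢˢᵃᵗ/341.3.
  K_1 = 606.8/341.3 = 1.77791, K_2 = 214.0/341.3 = 0.62701
Let ψ = V/F and solve Σ zᵢ(Kᵢ−1)/(1+ψ(Kᵢ−1)) = 0.
g(0) = ΣzᵢKᵢ − 1 = 0.085 and g(1) = 1 − Σzᵢ/Kᵢ = -0.184, so a root lies in (0, 1).
Newton iteration, ψ⁰ = 0.5:
  ψ = 0.500: g = -0.0531, g' = -0.251 → ψ = 0.289
  ψ = 0.289: g = 0.0012, g' = -0.266 → ψ = 0.293
Converged at ψ = 0.293.
Compositions from xᵢ = zᵢ/(1+ψ(Kᵢ−1)), yᵢ = Kᵢxᵢ:
  1: x = 0.324, y = 0.576
  2: x = 0.676, y = 0.424

y_1 = 0.576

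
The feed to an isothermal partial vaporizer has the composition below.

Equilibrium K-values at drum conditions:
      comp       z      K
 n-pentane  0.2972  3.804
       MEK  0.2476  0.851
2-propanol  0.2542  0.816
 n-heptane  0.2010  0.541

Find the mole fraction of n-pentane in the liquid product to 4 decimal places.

Rachford–Rice: g(β) = Σ zᵢ(Kᵢ−1)/(1+β(Kᵢ−1)) = 0.
Feasibility: ΣzᵢKᵢ = 1.6574, Σzᵢ/Kᵢ = 1.0521 — both > 1, two phases present.
Iterate (Newton) starting at β = 0.65:
  β = 0.6500: g = 0.06978, g' = -0.3972 → β = 0.8257
  β = 0.8257: g = 0.00559, g' = -0.3415 → β = 0.8420
  β = 0.8420: g = 0.00002, g' = -0.3386 → β = 0.8421
Converged at β = 0.8421.
Compositions from xᵢ = zᵢ/(1+β(Kᵢ−1)), yᵢ = Kᵢxᵢ:
  n-pentane: x = 0.0884, y = 0.3363
  MEK: x = 0.2831, y = 0.2409
  2-propanol: x = 0.3008, y = 0.2455
  n-heptane: x = 0.3276, y = 0.1773

x_n-pentane = 0.0884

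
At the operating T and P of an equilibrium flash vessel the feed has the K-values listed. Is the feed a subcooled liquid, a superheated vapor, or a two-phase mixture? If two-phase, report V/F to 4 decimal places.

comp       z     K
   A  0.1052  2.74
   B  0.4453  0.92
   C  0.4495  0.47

subcooled liquid

ΣzᵢKᵢ = 0.9092; Σzᵢ/Kᵢ = 1.4788.
Since ΣzᵢKᵢ < 1 the mixture is below its bubble point — single liquid phase.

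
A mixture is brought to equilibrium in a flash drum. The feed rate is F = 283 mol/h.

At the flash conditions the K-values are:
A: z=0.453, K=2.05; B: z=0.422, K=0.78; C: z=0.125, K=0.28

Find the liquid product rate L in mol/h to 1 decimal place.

Material balance + equilibrium reduce to Σ zᵢ(Kᵢ−1)/(1+β(Kᵢ−1)) = 0.
Feasibility: ΣzᵢKᵢ = 1.293, Σzᵢ/Kᵢ = 1.208 — both > 1, two phases present.
Newton–Raphson from β = 0.36:
  β = 0.360: g = 0.1229, g' = -0.405 → β = 0.663
  β = 0.663: g = -0.0006, g' = -0.439 → β = 0.662
Converged at β = 0.662.
Then V = β·F = 0.6619·283 = 187.3 mol/h and L = F − V = 95.7 mol/h.

L = 95.7 mol/h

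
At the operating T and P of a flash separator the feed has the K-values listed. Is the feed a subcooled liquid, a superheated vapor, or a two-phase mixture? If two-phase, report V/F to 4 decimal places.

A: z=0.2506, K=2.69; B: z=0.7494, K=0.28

ΣzᵢKᵢ = 0.8839; Σzᵢ/Kᵢ = 2.7696.
Since ΣzᵢKᵢ < 1 the mixture is below its bubble point — single liquid phase.

subcooled liquid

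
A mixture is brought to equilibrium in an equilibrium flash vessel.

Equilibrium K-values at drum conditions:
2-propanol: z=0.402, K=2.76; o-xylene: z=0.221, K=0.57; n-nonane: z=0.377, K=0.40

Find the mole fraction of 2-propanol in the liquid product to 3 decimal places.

Rachford–Rice: g(ψ) = Σ zᵢ(Kᵢ−1)/(1+ψ(Kᵢ−1)) = 0.
Feasibility: ΣzᵢKᵢ = 1.386, Σzᵢ/Kᵢ = 1.476 — both > 1, two phases present.
Newton–Raphson from ψ = 0.56:
  ψ = 0.560: g = -0.1095, g' = -0.695 → ψ = 0.402
  ψ = 0.402: g = 0.0011, g' = -0.722 → ψ = 0.404
Converged at ψ = 0.404.
Compositions from xᵢ = zᵢ/(1+ψ(Kᵢ−1)), yᵢ = Kᵢxᵢ:
  2-propanol: x = 0.235, y = 0.649
  o-xylene: x = 0.267, y = 0.152
  n-nonane: x = 0.498, y = 0.199

x_2-propanol = 0.235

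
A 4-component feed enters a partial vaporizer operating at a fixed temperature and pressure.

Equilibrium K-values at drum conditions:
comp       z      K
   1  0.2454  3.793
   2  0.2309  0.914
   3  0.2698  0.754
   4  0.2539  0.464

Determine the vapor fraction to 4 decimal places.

ψ = 0.5075

Rachford–Rice: g(ψ) = Σ zᵢ(Kᵢ−1)/(1+ψ(Kᵢ−1)) = 0.
Check two-phase: ΣzᵢKᵢ = 1.4631 > 1 and Σzᵢ/Kᵢ = 1.2223 > 1, so g(0) = 0.4631 > 0 and g(1) = -0.2223 < 0.
Newton–Raphson from ψ = 0.5:
  ψ = 0.5000: g = 0.00366, g' = -0.4925 → ψ = 0.5074
  ψ = 0.5074: g = 0.00002, g' = -0.4884 → ψ = 0.5075
Converged at ψ = 0.5075.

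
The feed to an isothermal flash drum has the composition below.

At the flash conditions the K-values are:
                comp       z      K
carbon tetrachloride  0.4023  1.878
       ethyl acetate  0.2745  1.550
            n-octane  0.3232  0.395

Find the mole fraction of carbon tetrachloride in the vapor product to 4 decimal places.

y_carbon tetrachloride = 0.4737

Rachford–Rice: g(ψ) = Σ zᵢ(Kᵢ−1)/(1+ψ(Kᵢ−1)) = 0.
Check two-phase: ΣzᵢKᵢ = 1.3087 > 1 and Σzᵢ/Kᵢ = 1.2095 > 1, so g(0) = 0.3087 > 0 and g(1) = -0.2095 < 0.
Newton–Raphson from ψ = 0.5:
  ψ = 0.5000: g = 0.08354, g' = -0.4440 → ψ = 0.6881
  ψ = 0.6881: g = -0.00530, g' = -0.5115 → ψ = 0.6778
  ψ = 0.6778: g = -0.00003, g' = -0.5059 → ψ = 0.6777
Converged at ψ = 0.6777.
Compositions from xᵢ = zᵢ/(1+ψ(Kᵢ−1)), yᵢ = Kᵢxᵢ:
  carbon tetrachloride: x = 0.2522, y = 0.4737
  ethyl acetate: x = 0.2000, y = 0.3099
  n-octane: x = 0.5478, y = 0.2164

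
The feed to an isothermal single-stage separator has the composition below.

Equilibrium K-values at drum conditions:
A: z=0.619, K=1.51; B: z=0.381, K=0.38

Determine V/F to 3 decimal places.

V/F = 0.251

Rachford–Rice: g(V/F) = Σ zᵢ(Kᵢ−1)/(1+V/F(Kᵢ−1)) = 0.
g(0) = ΣzᵢKᵢ − 1 = 0.079 and g(1) = 1 − Σzᵢ/Kᵢ = -0.413, so a root lies in (0, 1).
Binary case is linear: z₁(K₁−1)(1+V/F(K₂−1)) + z₂(K₂−1)(1+V/F(K₁−1)) = 0
⇒ V/F = [z₁(K₁−1)+z₂(K₂−1)] / [−(K₁−1)(K₂−1)] = 0.0795/0.3162 = 0.251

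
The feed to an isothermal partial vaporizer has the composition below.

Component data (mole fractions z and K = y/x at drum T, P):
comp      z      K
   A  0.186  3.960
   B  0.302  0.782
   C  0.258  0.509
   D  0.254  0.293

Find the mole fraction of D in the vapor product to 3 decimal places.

Newton–Raphson from ψ = 0.5:
  ψ = 0.500: g = -0.2976, g' = -0.696 → ψ = 0.073
  ψ = 0.073: g = 0.0657, g' = -1.327 → ψ = 0.122
  ψ = 0.122: g = 0.0055, g' = -1.117 → ψ = 0.127
Converged at ψ = 0.127.
Compositions from xᵢ = zᵢ/(1+ψ(Kᵢ−1)), yᵢ = Kᵢxᵢ:
  A: x = 0.135, y = 0.535
  B: x = 0.311, y = 0.243
  C: x = 0.275, y = 0.140
  D: x = 0.279, y = 0.082

y_D = 0.082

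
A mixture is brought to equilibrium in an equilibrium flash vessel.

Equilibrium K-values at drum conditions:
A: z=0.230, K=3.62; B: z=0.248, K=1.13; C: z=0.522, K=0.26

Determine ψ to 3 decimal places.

Rachford–Rice: g(ψ) = Σ zᵢ(Kᵢ−1)/(1+ψ(Kᵢ−1)) = 0.
g(0) = ΣzᵢKᵢ − 1 = 0.249 and g(1) = 1 − Σzᵢ/Kᵢ = -1.291, so a root lies in (0, 1).
Newton iteration, ψ⁰ = 0.5:
  ψ = 0.500: g = -0.3220, g' = -1.020 → ψ = 0.184
  ψ = 0.184: g = -0.0094, g' = -1.105 → ψ = 0.176
Converged at ψ = 0.176.

ψ = 0.176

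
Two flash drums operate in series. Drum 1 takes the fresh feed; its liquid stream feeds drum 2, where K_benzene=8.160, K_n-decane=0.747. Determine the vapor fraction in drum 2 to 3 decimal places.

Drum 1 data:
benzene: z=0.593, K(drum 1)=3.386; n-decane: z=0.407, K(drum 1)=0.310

V/F (drum 2) = 0.778

Drum 1:
Let ψ₁ = V/F and solve Σ zᵢ(Kᵢ−1)/(1+ψ₁(Kᵢ−1)) = 0.
Feasibility: ΣzᵢKᵢ = 2.134, Σzᵢ/Kᵢ = 1.488 — both > 1, two phases present.
Newton–Raphson from ψ₁ = 0.5:
  ψ₁ = 0.500: g = 0.2164, g' = -1.154 → ψ₁ = 0.688
  ψ₁ = 0.688: g = 0.0015, g' = -1.186 → ψ₁ = 0.689
Converged at ψ₁ = 0.689.
Drum-1 compositions:
  benzene: x = 0.224, y = 0.760
  n-decane: x = 0.776, y = 0.240
Drum-2 feed = drum-1 liquid: z₂ = (0.2243, 0.7757).
Drum 2:
Let ψ₂ = V/F and solve Σ zᵢ(Kᵢ−1)/(1+ψ₂(Kᵢ−1)) = 0.
Feasibility: ΣzᵢKᵢ = 2.410, Σzᵢ/Kᵢ = 1.066 — both > 1, two phases present.
Iterate (Newton) starting at ψ₂ = 0.5:
  ψ₂ = 0.500: g = 0.1260, g' = -0.613 → ψ₂ = 0.705
  ψ₂ = 0.705: g = 0.0265, g' = -0.388 → ψ₂ = 0.774
  ψ₂ = 0.774: g = 0.0015, g' = -0.346 → ψ₂ = 0.778
Converged at ψ₂ = 0.778.
  benzene: x = 0.034, y = 0.278
  n-decane: x = 0.966, y = 0.722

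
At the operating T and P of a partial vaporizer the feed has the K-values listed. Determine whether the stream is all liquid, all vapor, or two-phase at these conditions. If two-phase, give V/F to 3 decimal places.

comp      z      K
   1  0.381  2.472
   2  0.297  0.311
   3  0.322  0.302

two-phase, V/F = 0.129

ΣzᵢKᵢ = 1.131; Σzᵢ/Kᵢ = 2.175.
Both exceed 1, so a two-phase solution exists.
Rachford–Rice: g(ψ) = Σ zᵢ(Kᵢ−1)/(1+ψ(Kᵢ−1)) = 0.
Newton iteration, ψ⁰ = 0.5:
  ψ = 0.500: g = -0.3344, g' = -0.972 → ψ = 0.156
  ψ = 0.156: g = -0.0255, g' = -0.920 → ψ = 0.128
  ψ = 0.128: g = 0.0003, g' = -0.943 → ψ = 0.129
Converged at ψ = 0.129.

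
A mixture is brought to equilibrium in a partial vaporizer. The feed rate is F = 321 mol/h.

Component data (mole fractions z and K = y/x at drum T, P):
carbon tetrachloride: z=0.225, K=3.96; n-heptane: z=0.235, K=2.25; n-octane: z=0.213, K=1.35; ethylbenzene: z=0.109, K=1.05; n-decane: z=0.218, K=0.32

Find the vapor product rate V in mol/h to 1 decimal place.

Rachford–Rice: g(V/F) = Σ zᵢ(Kᵢ−1)/(1+V/F(Kᵢ−1)) = 0.
Feasibility: ΣzᵢKᵢ = 1.892, Σzᵢ/Kᵢ = 1.104 — both > 1, two phases present.
Newton iteration, V/F⁰ = 0.5:
  V/F = 0.500: g = 0.2935, g' = -0.710 → V/F = 0.913
  V/F = 0.913: g = -0.0124, g' = -0.941 → V/F = 0.900
Converged at V/F = 0.900.
Then V = V/F·F = 0.8998·321 = 288.8 mol/h and L = F − V = 32.2 mol/h.

V = 288.8 mol/h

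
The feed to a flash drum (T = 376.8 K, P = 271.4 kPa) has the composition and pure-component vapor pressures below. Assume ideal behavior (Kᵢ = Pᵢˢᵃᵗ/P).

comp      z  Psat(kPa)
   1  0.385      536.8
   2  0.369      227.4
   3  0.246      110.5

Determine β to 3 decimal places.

β = 0.444

Raoult's law: Kᵢ = Pᵢˢᵃᵗ/P = Pᵢˢᵃᵗ/271.4.
  K_1 = 536.8/271.4 = 1.97789, K_2 = 227.4/271.4 = 0.83788, K_3 = 110.5/271.4 = 0.40715
Let β = V/F and solve Σ zᵢ(Kᵢ−1)/(1+β(Kᵢ−1)) = 0.
Feasibility: ΣzᵢKᵢ = 1.171, Σzᵢ/Kᵢ = 1.239 — both > 1, two phases present.
Iterate (Newton) starting at β = 0.35:
  β = 0.350: g = 0.0330, g' = -0.353 → β = 0.444
Converged at β = 0.444.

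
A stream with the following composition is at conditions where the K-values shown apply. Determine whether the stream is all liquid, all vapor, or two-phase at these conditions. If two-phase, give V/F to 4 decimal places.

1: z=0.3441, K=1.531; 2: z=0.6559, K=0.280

all liquid

ΣzᵢKᵢ = 0.7105; Σzᵢ/Kᵢ = 2.5673.
Since ΣzᵢKᵢ < 1 the mixture is below its bubble point — single liquid phase.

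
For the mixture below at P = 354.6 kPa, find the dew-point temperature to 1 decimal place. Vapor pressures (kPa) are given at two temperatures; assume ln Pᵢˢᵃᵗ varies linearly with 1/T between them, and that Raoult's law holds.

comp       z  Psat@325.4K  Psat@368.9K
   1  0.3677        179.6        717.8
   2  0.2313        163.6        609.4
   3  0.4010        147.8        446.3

Dew-point temperature: Σzᵢ·P/Pᵢˢᵃᵗ(T) = 1. Interpolate ln Pᵢˢᵃᵗ = aᵢ + bᵢ/T.
  T = 325.4 K: ΣzᵢP/Pᵢˢᵃᵗ = 2.1894
  T = 368.9 K: ΣzᵢP/Pᵢˢᵃᵗ = 0.6348
  T = 347.1 K: ΣzᵢP/Pᵢˢᵃᵗ = 1.1334
  T = 358.0 K: ΣzᵢP/Pᵢˢᵃᵗ = 0.8404
  T = 352.6 K: ΣzᵢP/Pᵢˢᵃᵗ = 0.9723
  T = 349.9 K: ΣzᵢP/Pᵢˢᵃᵗ = 1.0476
Interpolating between 349.9 K and 352.6 K gives T ≈ 351.6 K.

T = 351.6 K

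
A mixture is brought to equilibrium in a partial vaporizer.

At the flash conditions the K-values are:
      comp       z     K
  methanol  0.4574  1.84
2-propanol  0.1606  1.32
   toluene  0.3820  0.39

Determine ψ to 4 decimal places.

ψ = 0.4556

Rachford–Rice: g(ψ) = Σ zᵢ(Kᵢ−1)/(1+ψ(Kᵢ−1)) = 0.
Check two-phase: ΣzᵢKᵢ = 1.2026 > 1 and Σzᵢ/Kᵢ = 1.3497 > 1, so g(0) = 0.2026 > 0 and g(1) = -0.3497 < 0.
Newton–Raphson from ψ = 0.5:
  ψ = 0.5000: g = -0.02040, g' = -0.4666 → ψ = 0.4563
  ψ = 0.4563: g = -0.00028, g' = -0.4541 → ψ = 0.4556
Converged at ψ = 0.4556.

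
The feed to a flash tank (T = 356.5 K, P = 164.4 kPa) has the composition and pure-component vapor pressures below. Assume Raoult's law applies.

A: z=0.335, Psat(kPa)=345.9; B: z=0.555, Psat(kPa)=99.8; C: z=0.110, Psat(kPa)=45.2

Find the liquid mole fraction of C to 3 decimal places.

x_C = 0.123

Raoult's law: Kᵢ = Pᵢˢᵃᵗ/P = Pᵢˢᵃᵗ/164.4.
  K_A = 345.9/164.4 = 2.10401, K_B = 99.8/164.4 = 0.60706, K_C = 45.2/164.4 = 0.27494
Newton–Raphson from V/F = 0.37:
  V/F = 0.370: g = -0.1016, g' = -0.431 → V/F = 0.134
  V/F = 0.134: g = 0.0035, g' = -0.476 → V/F = 0.142
Converged at V/F = 0.142.
Compositions from xᵢ = zᵢ/(1+V/F(Kᵢ−1)), yᵢ = Kᵢxᵢ:
  A: x = 0.290, y = 0.610
  B: x = 0.588, y = 0.357
  C: x = 0.123, y = 0.034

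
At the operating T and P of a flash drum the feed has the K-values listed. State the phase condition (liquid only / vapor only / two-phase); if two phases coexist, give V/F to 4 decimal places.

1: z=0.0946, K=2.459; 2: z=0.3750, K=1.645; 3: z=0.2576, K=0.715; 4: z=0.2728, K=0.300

ΣzᵢKᵢ = 1.1155; Σzᵢ/Kᵢ = 1.5360.
Both exceed 1, so a two-phase solution exists.
Newton iteration, ψ⁰ = 0.5:
  ψ = 0.5000: g = -0.11670, g' = -0.5014 → ψ = 0.2672
  ψ = 0.2672: g = -0.00875, g' = -0.4445 → ψ = 0.2475
Converged at ψ = 0.2475.

two-phase, V/F = 0.2475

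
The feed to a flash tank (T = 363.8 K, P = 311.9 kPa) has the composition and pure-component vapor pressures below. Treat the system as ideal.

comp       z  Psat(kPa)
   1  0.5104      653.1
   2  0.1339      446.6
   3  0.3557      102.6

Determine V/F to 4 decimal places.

V/F = 0.5756

Raoult's law: Kᵢ = Pᵢˢᵃᵗ/P = Pᵢˢᵃᵗ/311.9.
  K_1 = 653.1/311.9 = 2.093940, K_2 = 446.6/311.9 = 1.431869, K_3 = 102.6/311.9 = 0.328952
Iterate (Newton) starting at V/F = 0.5:
  V/F = 0.5000: g = 0.04927, g' = -0.6349 → V/F = 0.5776
  V/F = 0.5776: g = -0.00133, g' = -0.6725 → V/F = 0.5756
Converged at V/F = 0.5756.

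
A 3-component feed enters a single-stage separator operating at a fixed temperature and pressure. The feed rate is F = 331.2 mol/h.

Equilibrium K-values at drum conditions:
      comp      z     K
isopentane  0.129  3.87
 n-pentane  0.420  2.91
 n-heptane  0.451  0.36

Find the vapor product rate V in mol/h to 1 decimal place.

Rachford–Rice: g(ψ) = Σ zᵢ(Kᵢ−1)/(1+ψ(Kᵢ−1)) = 0.
g(0) = ΣzᵢKᵢ − 1 = 0.884 and g(1) = 1 − Σzᵢ/Kᵢ = -0.430, so a root lies in (0, 1).
Iterate (Newton) starting at ψ = 0.61:
  ψ = 0.610: g = 0.0316, g' = -0.964 → ψ = 0.643
Converged at ψ = 0.643.
Then V = ψ·F = 0.6427·331.2 = 212.8 mol/h and L = F − V = 118.4 mol/h.

V = 212.8 mol/h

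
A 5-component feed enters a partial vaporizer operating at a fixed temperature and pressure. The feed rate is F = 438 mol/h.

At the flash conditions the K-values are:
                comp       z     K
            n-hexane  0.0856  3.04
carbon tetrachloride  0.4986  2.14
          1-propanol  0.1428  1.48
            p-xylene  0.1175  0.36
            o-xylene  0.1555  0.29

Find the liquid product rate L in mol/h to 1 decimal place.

Rachford–Rice: g(V/F) = Σ zᵢ(Kᵢ−1)/(1+V/F(Kᵢ−1)) = 0.
g(0) = ΣzᵢKᵢ − 1 = 0.6260 and g(1) = 1 − Σzᵢ/Kᵢ = -0.2202, so a root lies in (0, 1).
Newton iteration, V/F⁰ = 0.5:
  V/F = 0.5000: g = 0.22201, g' = -0.6641 → V/F = 0.8343
  V/F = 0.8343: g = -0.02730, g' = -0.9291 → V/F = 0.8049
  V/F = 0.8049: g = -0.00080, g' = -0.8760 → V/F = 0.8040
Converged at V/F = 0.8040.
Then V = V/F·F = 0.8040·438 = 352.2 mol/h and L = F − V = 85.8 mol/h.

L = 85.8 mol/h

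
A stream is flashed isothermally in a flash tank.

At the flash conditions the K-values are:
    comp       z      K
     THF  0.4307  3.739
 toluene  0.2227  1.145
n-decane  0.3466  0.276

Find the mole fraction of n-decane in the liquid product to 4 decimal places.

x_n-decane = 0.6381

Let β = V/F and solve Σ zᵢ(Kᵢ−1)/(1+β(Kᵢ−1)) = 0.
g(0) = ΣzᵢKᵢ − 1 = 0.9610 and g(1) = 1 − Σzᵢ/Kᵢ = -0.5655, so a root lies in (0, 1).
Newton iteration, β⁰ = 0.39:
  β = 0.3900: g = 0.25128, g' = -1.1124 → β = 0.6159
  β = 0.6159: g = 0.01580, g' = -1.0433 → β = 0.6310
Converged at β = 0.6310.
Compositions from xᵢ = zᵢ/(1+β(Kᵢ−1)), yᵢ = Kᵢxᵢ:
  THF: x = 0.1579, y = 0.5903
  toluene: x = 0.2040, y = 0.2336
  n-decane: x = 0.6381, y = 0.1761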